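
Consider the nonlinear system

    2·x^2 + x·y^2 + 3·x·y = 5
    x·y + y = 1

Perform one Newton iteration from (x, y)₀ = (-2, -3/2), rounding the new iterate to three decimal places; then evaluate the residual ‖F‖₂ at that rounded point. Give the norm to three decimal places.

At (-2, -3/2): F = (7.500, 0.500).
Jacobian J = [[4·x + y^2 + 3·y, 2·x·y + 3·x], [y, x + 1]].
At the point, J = [[-10.250, 0.000], [-1.500, -1.000]] (det J = 10.250).
Solving J·Δ = −F gives Δ = (0.732, -0.598).
Then the next iterate is (x, y)₁ = (-1.268, -2.098).
Re-evaluating at (-1.268, -2.098): F = (0.61521, -0.43774), so ‖F‖₂ = 0.755.

0.755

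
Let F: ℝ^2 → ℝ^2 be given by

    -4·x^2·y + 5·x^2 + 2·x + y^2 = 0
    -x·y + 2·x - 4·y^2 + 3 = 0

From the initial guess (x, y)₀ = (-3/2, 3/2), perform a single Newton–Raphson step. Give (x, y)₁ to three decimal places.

(-1.682, 0.848)

At (-3/2, 3/2): F = (-3.000, -6.750).
Jacobian J = [[-8·x·y + 10·x + 2, -4·x^2 + 2·y], [-y + 2, -x - 8·y]].
At the point, J = [[5.000, -6.000], [0.500, -10.500]] (det J = -49.500).
Solving J·Δ = −F gives Δ = (-0.182, -0.652).
Then the next iterate is (x, y)₁ = (-1.682, 0.848).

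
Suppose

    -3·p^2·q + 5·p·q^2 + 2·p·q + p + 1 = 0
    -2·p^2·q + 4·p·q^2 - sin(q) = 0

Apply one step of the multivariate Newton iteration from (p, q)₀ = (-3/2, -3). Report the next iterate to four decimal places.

At (-3/2, -3): F = (-38.7500, -40.358880).
Jacobian J = [[-6·p·q + 5·q^2 + 2·q + 1, -3·p^2 + 10·p·q + 2·p], [-4·p·q + 4·q^2, -2·p^2 + 8·p·q - cos(q)]].
At the point, J = [[13.0000, 35.2500], [18.0000, 32.489992]] (det J = -212.130098).
Solving J·Δ = −F gives Δ = (0.7715, 0.8148).
Then the next iterate is (p, q)₁ = (-0.7285, -2.1852).

(-0.7285, -2.1852)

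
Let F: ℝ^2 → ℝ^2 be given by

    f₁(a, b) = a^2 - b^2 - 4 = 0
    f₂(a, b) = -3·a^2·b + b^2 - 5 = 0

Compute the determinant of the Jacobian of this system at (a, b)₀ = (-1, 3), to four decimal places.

102.0000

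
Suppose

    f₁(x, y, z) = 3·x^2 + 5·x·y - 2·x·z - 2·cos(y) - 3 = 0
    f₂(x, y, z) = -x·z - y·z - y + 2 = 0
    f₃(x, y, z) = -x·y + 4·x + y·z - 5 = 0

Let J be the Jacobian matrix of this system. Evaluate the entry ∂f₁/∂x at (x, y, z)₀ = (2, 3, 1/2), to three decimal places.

∂f₁/∂x = 6·x + 5·y - 2·z.
At (2, 3, 1/2) this is 26.000.

26.000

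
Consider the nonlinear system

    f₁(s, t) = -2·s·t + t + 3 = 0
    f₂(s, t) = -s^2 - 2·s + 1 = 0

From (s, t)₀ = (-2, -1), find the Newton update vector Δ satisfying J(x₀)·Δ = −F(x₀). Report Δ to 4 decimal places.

(-0.5000, 0.6000)

At (-2, -1): F = (-2.0000, 1.0000).
Jacobian J = [[-2·t, -2·s + 1], [-2·s - 2, 0]].
At the point, J = [[2.0000, 5.0000], [2.0000, 0.0000]] (det J = -10.0000).
Solving J·Δ = −F gives Δ = (-0.5000, 0.6000).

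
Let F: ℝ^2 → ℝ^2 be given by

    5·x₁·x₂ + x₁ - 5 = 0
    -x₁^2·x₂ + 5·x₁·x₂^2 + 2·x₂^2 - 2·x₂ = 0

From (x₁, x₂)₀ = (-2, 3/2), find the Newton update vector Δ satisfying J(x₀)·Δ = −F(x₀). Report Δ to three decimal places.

At (-2, 3/2): F = (-22.000, -27.000).
Jacobian J = [[5·x₂ + 1, 5·x₁], [-2·x₁·x₂ + 5·x₂^2, -x₁^2 + 10·x₁·x₂ + 4·x₂ - 2]].
At the point, J = [[8.500, -10.000], [17.250, -30.000]] (det J = -82.500).
Solving J·Δ = −F gives Δ = (4.727, 1.818).

(4.727, 1.818)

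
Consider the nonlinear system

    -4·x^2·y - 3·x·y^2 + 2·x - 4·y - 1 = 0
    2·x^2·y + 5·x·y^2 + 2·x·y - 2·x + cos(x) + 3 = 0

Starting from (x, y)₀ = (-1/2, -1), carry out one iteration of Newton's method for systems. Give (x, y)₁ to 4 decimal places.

(-8.6101, 4.6313)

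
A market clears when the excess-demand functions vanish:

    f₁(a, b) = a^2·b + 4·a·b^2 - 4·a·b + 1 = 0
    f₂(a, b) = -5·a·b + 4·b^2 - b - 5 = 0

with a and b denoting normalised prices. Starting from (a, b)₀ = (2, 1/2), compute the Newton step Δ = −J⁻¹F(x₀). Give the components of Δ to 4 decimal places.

(-10.3333, 2.3333)

At (2, 1/2): F = (1.0000, -9.5000).
Jacobian J = [[2·a·b + 4·b^2 - 4·b, a^2 + 8·a·b - 4·a], [-5·b, -5·a + 8·b - 1]].
At the point, J = [[1.0000, 4.0000], [-2.5000, -7.0000]] (det J = 3.0000).
Solving J·Δ = −F gives Δ = (-10.3333, 2.3333).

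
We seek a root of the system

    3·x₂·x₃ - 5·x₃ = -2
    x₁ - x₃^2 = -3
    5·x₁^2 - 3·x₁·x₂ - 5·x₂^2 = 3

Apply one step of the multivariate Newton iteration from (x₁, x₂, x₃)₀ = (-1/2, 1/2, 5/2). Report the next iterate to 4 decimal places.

At (-1/2, 1/2, 5/2): F = (-6.7500, -3.7500, -2.2500).
Jacobian J = [[0, 3·x₃, 3·x₂ - 5], [1, 0, -2·x₃], [10·x₁ - 3·x₂, -3·x₁ - 10·x₂, 0]].
At the point, J = [[0.0000, 7.5000, -3.5000], [1.0000, 0.0000, -5.0000], [-6.5000, -3.5000, 0.0000]] (det J = 256.0000).
Solving J·Δ = −F gives Δ = (-0.6116, 0.4929, -0.8723).
Then the next iterate is (x₁, x₂, x₃)₁ = (-1.1116, 0.9929, 1.6277).

(-1.1116, 0.9929, 1.6277)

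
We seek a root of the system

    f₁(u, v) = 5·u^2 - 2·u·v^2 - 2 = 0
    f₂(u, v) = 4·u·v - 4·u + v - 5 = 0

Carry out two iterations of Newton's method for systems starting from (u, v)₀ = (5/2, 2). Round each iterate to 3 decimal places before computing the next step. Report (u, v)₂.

At (5/2, 2): F = (9.250, 7.000).
Jacobian J = [[10·u - 2·v^2, -4·u·v], [4·v - 4, 4·u + 1]].
At the point, J = [[17.000, -20.000], [4.000, 11.000]] (det J = 267.000).
Solving J·Δ = −F gives Δ = (-0.905, -0.307).
Then the next iterate is (u, v)₁ = (1.595, 1.693).
Round to (1.595, 1.693) and repeat: F = (1.57679, 1.11434), J = [[10.21750, -10.80134], [2.772, 7.380]].
Δ = (-0.225, -0.067), so (u, v)₂ = (1.370, 1.626).

(1.370, 1.626)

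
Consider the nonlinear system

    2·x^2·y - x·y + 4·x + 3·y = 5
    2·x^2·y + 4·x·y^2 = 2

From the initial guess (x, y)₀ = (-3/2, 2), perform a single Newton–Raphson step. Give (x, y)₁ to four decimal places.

(-1.6038, 1.1069)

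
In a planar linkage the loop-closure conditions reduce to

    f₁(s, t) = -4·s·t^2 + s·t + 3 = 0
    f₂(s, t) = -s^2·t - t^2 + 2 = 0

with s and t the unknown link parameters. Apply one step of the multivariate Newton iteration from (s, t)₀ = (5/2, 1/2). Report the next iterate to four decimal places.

(0.9793, 0.8347)

At (5/2, 1/2): F = (1.7500, -1.3750).
Jacobian J = [[-4·t^2 + t, -8·s·t + s], [-2·s·t, -s^2 - 2·t]].
At the point, J = [[-0.5000, -7.5000], [-2.5000, -7.2500]] (det J = -15.1250).
Solving J·Δ = −F gives Δ = (-1.5207, 0.3347).
Then the next iterate is (s, t)₁ = (0.9793, 0.8347).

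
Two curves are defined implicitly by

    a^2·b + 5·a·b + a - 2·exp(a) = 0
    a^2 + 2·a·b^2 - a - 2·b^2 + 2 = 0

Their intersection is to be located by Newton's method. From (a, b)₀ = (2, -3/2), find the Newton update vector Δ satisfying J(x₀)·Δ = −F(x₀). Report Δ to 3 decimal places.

(-1.426, -0.366)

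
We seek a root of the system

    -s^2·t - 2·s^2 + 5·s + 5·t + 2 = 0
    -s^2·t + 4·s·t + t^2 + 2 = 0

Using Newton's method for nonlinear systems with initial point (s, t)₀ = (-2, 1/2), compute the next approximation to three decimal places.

At (-2, 1/2): F = (-15.500, -3.750).
Jacobian J = [[-2·s·t - 4·s + 5, -s^2 + 5], [-2·s·t + 4·t, -s^2 + 4·s + 2·t]].
At the point, J = [[15.000, 1.000], [4.000, -11.000]] (det J = -169.000).
Solving J·Δ = −F gives Δ = (1.031, 0.034).
Then the next iterate is (s, t)₁ = (-0.969, 0.534).

(-0.969, 0.534)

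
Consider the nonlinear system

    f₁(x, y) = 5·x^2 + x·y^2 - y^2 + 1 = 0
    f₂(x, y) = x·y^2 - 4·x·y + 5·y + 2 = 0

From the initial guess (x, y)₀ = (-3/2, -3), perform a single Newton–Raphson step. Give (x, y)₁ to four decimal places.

At (-3/2, -3): F = (-10.2500, -44.5000).
Jacobian J = [[10·x + y^2, 2·x·y - 2·y], [y^2 - 4·y, 2·x·y - 4·x + 5]].
At the point, J = [[-6.0000, 15.0000], [21.0000, 20.0000]] (det J = -435.0000).
Solving J·Δ = −F gives Δ = (1.0632, 1.1086).
Then the next iterate is (x, y)₁ = (-0.4368, -1.8914).

(-0.4368, -1.8914)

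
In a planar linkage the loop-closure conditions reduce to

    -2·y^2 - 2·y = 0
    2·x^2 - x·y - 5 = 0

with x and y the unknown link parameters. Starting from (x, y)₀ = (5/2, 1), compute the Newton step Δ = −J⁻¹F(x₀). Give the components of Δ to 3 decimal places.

(-0.741, -0.667)

At (5/2, 1): F = (-4.000, 5.000).
Jacobian J = [[0, -4·y - 2], [4·x - y, -x]].
At the point, J = [[0.000, -6.000], [9.000, -2.500]] (det J = 54.000).
Solving J·Δ = −F gives Δ = (-0.741, -0.667).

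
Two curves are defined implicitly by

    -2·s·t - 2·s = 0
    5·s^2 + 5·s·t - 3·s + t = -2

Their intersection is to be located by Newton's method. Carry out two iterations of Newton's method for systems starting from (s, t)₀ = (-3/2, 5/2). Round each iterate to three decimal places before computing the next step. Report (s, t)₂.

(1.106, 10.997)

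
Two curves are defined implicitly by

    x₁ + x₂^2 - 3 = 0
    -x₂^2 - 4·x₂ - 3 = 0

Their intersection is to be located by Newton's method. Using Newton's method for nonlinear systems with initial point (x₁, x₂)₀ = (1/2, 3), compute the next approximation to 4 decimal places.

(8.4000, 0.6000)

At (1/2, 3): F = (6.5000, -24.0000).
Jacobian J = [[1, 2·x₂], [0, -2·x₂ - 4]].
At the point, J = [[1.0000, 6.0000], [0.0000, -10.0000]] (det J = -10.0000).
Solving J·Δ = −F gives Δ = (7.9000, -2.4000).
Then the next iterate is (x₁, x₂)₁ = (8.4000, 0.6000).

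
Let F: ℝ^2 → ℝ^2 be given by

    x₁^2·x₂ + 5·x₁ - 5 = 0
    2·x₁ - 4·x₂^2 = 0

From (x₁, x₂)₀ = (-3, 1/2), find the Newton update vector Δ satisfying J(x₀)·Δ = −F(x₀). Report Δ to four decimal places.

(4.8077, 0.6538)

At (-3, 1/2): F = (-15.5000, -7.0000).
Jacobian J = [[2·x₁·x₂ + 5, x₁^2], [2, -8·x₂]].
At the point, J = [[2.0000, 9.0000], [2.0000, -4.0000]] (det J = -26.0000).
Solving J·Δ = −F gives Δ = (4.8077, 0.6538).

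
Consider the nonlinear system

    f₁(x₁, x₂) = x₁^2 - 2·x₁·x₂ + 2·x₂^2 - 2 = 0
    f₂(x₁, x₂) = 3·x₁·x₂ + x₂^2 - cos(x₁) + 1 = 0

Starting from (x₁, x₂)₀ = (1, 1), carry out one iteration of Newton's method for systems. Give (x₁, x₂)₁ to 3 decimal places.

At (1, 1): F = (-1.000, 4.45970).
Jacobian J = [[2·x₁ - 2·x₂, -2·x₁ + 4·x₂], [3·x₂ + sin(x₁), 3·x₁ + 2·x₂]].
At the point, J = [[0.000, 2.000], [3.84147, 5.000]] (det J = -7.68294).
Solving J·Δ = −F gives Δ = (-1.812, 0.500).
Then the next iterate is (x₁, x₂)₁ = (-0.812, 1.500).

(-0.812, 1.500)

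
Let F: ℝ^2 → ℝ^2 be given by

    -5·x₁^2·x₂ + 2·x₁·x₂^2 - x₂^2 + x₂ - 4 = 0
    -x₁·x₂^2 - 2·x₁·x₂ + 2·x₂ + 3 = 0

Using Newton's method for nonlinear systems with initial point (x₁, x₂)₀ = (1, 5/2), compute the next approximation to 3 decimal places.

(0.431, 3.131)

At (1, 5/2): F = (-7.750, -3.250).
Jacobian J = [[-10·x₁·x₂ + 2·x₂^2, -5·x₁^2 + 4·x₁·x₂ - 2·x₂ + 1], [-x₂^2 - 2·x₂, -2·x₁·x₂ - 2·x₁ + 2]].
At the point, J = [[-12.500, 1.000], [-11.250, -5.000]] (det J = 73.750).
Solving J·Δ = −F gives Δ = (-0.569, 0.631).
Then the next iterate is (x₁, x₂)₁ = (0.431, 3.131).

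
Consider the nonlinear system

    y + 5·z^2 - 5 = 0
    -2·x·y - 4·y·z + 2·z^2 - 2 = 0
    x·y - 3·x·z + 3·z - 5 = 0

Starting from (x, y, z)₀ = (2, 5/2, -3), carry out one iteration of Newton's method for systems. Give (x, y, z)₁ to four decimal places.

(1.7278, 1.6476, -1.6117)

At (2, 5/2, -3): F = (42.5000, 36.0000, 9.0000).
Jacobian J = [[0, 1, 10·z], [-2·y, -2·x - 4·z, -4·y + 4·z], [y - 3·z, x, -3·x + 3]].
At the point, J = [[0.0000, 1.0000, -30.0000], [-5.0000, 8.0000, -22.0000], [11.5000, 2.0000, -3.0000]] (det J = 2792.0000).
Solving J·Δ = −F gives Δ = (-0.2722, -0.8524, 1.3883).
Then the next iterate is (x, y, z)₁ = (1.7278, 1.6476, -1.6117).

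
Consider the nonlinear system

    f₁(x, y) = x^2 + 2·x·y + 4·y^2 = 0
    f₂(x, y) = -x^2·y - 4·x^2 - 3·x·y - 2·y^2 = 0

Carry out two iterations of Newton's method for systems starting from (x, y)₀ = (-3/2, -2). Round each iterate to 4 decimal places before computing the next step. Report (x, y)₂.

(-0.2088, -0.5599)

At (-3/2, -2): F = (24.2500, -21.5000).
Jacobian J = [[2·x + 2·y, 2·x + 8·y], [-2·x·y - 8·x - 3·y, -x^2 - 3·x - 4·y]].
At the point, J = [[-7.0000, -19.0000], [12.0000, 10.2500]] (det J = 156.2500).
Solving J·Δ = −F gives Δ = (1.0236, 0.8992).
Then the next iterate is (x, y)₁ = (-0.4764, -1.1008).
Round to (-0.4764, -1.1008) and repeat: F = (6.122842, -4.654778), J = [[-3.1544, -9.7592], [6.064758, 5.605443]].
Δ = (0.2676, 0.5409), so (x, y)₂ = (-0.2088, -0.5599).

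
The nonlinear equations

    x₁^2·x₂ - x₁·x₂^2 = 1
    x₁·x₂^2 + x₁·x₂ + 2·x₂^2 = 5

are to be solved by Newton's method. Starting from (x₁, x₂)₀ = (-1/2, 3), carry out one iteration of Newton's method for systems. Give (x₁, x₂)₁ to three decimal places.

At (-1/2, 3): F = (4.250, 7.000).
Jacobian J = [[2·x₁·x₂ - x₂^2, x₁^2 - 2·x₁·x₂], [x₂^2 + x₂, 2·x₁·x₂ + x₁ + 4·x₂]].
At the point, J = [[-12.000, 3.250], [12.000, 8.500]] (det J = -141.000).
Solving J·Δ = −F gives Δ = (0.095, -0.957).
Then the next iterate is (x₁, x₂)₁ = (-0.405, 2.043).

(-0.405, 2.043)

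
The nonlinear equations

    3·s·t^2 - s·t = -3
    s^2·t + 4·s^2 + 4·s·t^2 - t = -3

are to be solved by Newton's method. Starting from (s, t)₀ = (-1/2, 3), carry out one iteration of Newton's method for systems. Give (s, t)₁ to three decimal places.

At (-1/2, 3): F = (-9.000, -16.250).
Jacobian J = [[3·t^2 - t, 6·s·t - s], [2·s·t + 8·s + 4·t^2, s^2 + 8·s·t - 1]].
At the point, J = [[24.000, -8.500], [29.000, -12.750]] (det J = -59.500).
Solving J·Δ = −F gives Δ = (-0.393, -2.168).
Then the next iterate is (s, t)₁ = (-0.893, 0.832).

(-0.893, 0.832)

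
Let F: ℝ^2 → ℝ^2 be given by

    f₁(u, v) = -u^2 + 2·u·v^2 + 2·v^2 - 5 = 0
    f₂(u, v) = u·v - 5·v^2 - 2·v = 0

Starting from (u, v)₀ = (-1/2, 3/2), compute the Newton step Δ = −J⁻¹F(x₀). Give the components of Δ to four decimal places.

At (-1/2, 3/2): F = (-3.0000, -15.0000).
Jacobian J = [[-2·u + 2·v^2, 4·u·v + 4·v], [v, u - 10·v - 2]].
At the point, J = [[5.5000, 3.0000], [1.5000, -17.5000]] (det J = -100.7500).
Solving J·Δ = −F gives Δ = (0.9677, -0.7742).

(0.9677, -0.7742)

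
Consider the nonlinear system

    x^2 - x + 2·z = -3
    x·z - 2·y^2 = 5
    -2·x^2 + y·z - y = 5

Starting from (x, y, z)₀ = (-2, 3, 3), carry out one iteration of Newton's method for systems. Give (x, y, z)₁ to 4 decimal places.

At (-2, 3, 3): F = (15.0000, -29.0000, -7.0000).
Jacobian J = [[2·x - 1, 0, 2], [z, -4·y, x], [-4·x, z - 1, y]].
At the point, J = [[-5.0000, 0.0000, 2.0000], [3.0000, -12.0000, -2.0000], [8.0000, 2.0000, 3.0000]] (det J = 364.0000).
Solving J·Δ = −F gives Δ = (2.0989, -1.5165, -2.2527).
Then the next iterate is (x, y, z)₁ = (0.0989, 1.4835, 0.7473).

(0.0989, 1.4835, 0.7473)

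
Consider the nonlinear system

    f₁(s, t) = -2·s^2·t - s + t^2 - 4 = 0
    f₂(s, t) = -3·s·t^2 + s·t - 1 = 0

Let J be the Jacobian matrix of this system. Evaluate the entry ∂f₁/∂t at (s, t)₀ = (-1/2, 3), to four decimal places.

∂f₁/∂t = -2·s^2 + 2·t.
At (-1/2, 3) this is 5.5000.

5.5000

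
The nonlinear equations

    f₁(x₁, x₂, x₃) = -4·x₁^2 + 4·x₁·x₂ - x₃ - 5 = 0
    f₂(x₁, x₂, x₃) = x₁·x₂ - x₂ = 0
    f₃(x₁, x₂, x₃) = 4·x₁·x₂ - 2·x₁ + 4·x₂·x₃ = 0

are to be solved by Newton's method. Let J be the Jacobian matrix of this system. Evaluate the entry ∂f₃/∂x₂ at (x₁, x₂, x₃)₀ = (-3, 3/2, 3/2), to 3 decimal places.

∂f₃/∂x₂ = 4·x₁ + 4·x₃.
At (-3, 3/2, 3/2) this is -6.000.

-6.000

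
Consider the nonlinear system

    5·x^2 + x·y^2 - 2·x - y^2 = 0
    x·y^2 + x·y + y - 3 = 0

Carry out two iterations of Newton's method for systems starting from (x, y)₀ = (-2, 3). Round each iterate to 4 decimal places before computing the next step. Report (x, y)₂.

(-0.3572, 1.3072)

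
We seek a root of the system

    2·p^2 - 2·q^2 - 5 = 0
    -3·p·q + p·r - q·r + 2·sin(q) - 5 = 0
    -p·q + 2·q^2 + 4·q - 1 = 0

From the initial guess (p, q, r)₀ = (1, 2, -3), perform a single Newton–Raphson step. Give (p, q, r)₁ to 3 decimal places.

(1.607, 0.929, -13.754)

At (1, 2, -3): F = (-11.000, -6.18141, 13.000).
Jacobian J = [[4·p, -4·q, 0], [-3·q + r, -3·p - r + 2·cos(q), p - q], [-q, -p + 4·q + 4, 0]].
At the point, J = [[4.000, -8.000, 0.000], [-9.000, -0.83229, -1.000], [-2.000, 11.000, 0.000]] (det J = 28.000).
Solving J·Δ = −F gives Δ = (0.607, -1.071, -10.754).
Then the next iterate is (p, q, r)₁ = (1.607, 0.929, -13.754).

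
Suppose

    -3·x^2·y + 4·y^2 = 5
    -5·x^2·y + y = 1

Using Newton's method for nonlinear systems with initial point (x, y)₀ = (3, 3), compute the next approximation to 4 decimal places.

(2.1448, 1.7265)

At (3, 3): F = (-50.0000, -133.0000).
Jacobian J = [[-6·x·y, -3·x^2 + 8·y], [-10·x·y, -5·x^2 + 1]].
At the point, J = [[-54.0000, -3.0000], [-90.0000, -44.0000]] (det J = 2106.0000).
Solving J·Δ = −F gives Δ = (-0.8552, -1.2735).
Then the next iterate is (x, y)₁ = (2.1448, 1.7265).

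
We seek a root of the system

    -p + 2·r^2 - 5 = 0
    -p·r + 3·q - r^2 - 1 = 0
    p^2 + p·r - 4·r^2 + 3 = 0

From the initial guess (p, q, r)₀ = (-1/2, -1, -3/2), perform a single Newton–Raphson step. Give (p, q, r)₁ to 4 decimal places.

At (-1/2, -1, -3/2): F = (0.0000, -7.0000, -5.0000).
Jacobian J = [[-1, 0, 4·r], [-r, 3, -p - 2·r], [2·p + r, 0, p - 8·r]].
At the point, J = [[-1.0000, 0.0000, -6.0000], [1.5000, 3.0000, 3.5000], [-2.5000, 0.0000, 11.5000]] (det J = -79.5000).
Solving J·Δ = −F gives Δ = (-1.1321, 2.6792, 0.1887).
Then the next iterate is (p, q, r)₁ = (-1.6321, 1.6792, -1.3113).

(-1.6321, 1.6792, -1.3113)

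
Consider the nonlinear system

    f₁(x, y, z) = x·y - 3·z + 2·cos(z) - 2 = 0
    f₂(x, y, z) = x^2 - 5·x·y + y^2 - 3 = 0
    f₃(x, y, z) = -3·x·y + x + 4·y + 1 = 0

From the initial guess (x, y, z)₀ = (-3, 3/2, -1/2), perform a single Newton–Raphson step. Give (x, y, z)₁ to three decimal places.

(-2.247, 0.357, 0.144)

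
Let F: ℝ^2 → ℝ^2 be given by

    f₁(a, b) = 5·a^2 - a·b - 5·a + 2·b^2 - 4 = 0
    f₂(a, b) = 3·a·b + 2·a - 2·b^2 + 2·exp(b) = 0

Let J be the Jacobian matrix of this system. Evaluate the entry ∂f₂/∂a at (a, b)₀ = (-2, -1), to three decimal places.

-1.000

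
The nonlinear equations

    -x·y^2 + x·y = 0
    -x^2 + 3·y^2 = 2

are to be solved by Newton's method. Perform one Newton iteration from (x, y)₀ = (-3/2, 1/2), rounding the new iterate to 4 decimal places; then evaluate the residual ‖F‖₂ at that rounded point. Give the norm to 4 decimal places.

At (-3/2, 1/2): F = (-0.3750, -3.5000).
Jacobian J = [[-y^2 + y, -2·x·y + x], [-2·x, 6·y]].
At the point, J = [[0.2500, 0.0000], [3.0000, 3.0000]] (det J = 0.7500).
Solving J·Δ = −F gives Δ = (1.5000, -0.3333).
Then the next iterate is (x, y)₁ = (0.0000, 0.1667).
Re-evaluating at (0.0000, 0.1667): F = (0.0000, -1.916633), so ‖F‖₂ = 1.9166.

1.9166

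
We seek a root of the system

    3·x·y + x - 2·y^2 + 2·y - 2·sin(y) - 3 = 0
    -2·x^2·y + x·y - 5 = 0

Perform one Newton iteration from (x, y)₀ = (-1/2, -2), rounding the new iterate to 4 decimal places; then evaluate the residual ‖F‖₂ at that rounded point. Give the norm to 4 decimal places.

3.5012

At (-1/2, -2): F = (-10.681405, -3.0000).
Jacobian J = [[3·y + 1, 3·x - 4·y - 2·cos(y) + 2], [-4·x·y + y, -2·x^2 + x]].
At the point, J = [[-5.0000, 9.332294], [-6.0000, -1.0000]] (det J = 60.993762).
Solving J·Δ = −F gives Δ = (-0.6341, 0.8048).
Then the next iterate is (x, y)₁ = (-1.1341, -1.1952).
Re-evaluating at (-1.1341, -1.1952): F = (-3.454499, -0.570032), so ‖F‖₂ = 3.5012.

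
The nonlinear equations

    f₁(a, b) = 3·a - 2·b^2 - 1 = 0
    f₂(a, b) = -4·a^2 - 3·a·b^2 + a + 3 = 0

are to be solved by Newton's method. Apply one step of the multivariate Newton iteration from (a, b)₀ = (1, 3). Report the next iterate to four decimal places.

(0.9221, 1.6472)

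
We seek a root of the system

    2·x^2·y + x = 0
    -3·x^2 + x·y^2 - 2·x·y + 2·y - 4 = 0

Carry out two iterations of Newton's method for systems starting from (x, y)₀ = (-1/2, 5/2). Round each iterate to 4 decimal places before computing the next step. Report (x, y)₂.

(-0.2654, 2.1332)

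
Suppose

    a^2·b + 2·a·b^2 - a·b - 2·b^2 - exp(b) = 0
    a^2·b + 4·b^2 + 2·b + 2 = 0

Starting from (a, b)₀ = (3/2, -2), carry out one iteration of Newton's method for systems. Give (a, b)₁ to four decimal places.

(1.5650, -1.2247)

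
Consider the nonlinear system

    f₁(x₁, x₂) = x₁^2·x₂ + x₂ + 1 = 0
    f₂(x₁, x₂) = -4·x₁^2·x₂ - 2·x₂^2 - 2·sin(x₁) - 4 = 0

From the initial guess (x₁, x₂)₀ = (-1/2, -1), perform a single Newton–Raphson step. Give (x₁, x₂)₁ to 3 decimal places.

At (-1/2, -1): F = (-0.250, -4.04115).
Jacobian J = [[2·x₁·x₂, x₁^2 + 1], [-8·x₁·x₂ - 2·cos(x₁), -4·x₁^2 - 4·x₂]].
At the point, J = [[1.000, 1.250], [-5.75517, 3.000]] (det J = 10.19396).
Solving J·Δ = −F gives Δ = (-0.422, 0.538).
Then the next iterate is (x₁, x₂)₁ = (-0.922, -0.462).

(-0.922, -0.462)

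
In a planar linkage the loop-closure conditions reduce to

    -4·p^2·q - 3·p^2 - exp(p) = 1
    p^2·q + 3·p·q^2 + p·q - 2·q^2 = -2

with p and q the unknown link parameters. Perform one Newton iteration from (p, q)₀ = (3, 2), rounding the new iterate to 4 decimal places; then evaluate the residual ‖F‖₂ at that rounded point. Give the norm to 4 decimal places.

At (3, 2): F = (-120.085537, 54.0000).
Jacobian J = [[-8·p·q - 6·p - exp(p), -4·p^2], [2·p·q + 3·q^2 + q, p^2 + 6·p·q + p - 4·q]].
At the point, J = [[-86.085537, -36.0000], [26.0000, 40.0000]] (det J = -2507.421477).
Solving J·Δ = −F gives Δ = (-1.1404, -0.6088).
Then the next iterate is (p, q)₁ = (1.8596, 1.3912).
Re-evaluating at (1.8596, 1.3912): F = (-37.039207, 16.324545), so ‖F‖₂ = 40.4771.

40.4771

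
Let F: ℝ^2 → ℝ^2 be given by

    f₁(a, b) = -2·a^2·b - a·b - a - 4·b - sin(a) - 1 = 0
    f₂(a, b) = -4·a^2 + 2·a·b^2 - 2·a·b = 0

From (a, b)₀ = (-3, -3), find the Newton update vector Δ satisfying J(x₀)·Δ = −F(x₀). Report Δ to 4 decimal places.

At (-3, -3): F = (59.141120, -108.0000).
Jacobian J = [[-4·a·b - b - cos(a) - 1, -2·a^2 - a - 4], [-8·a + 2·b^2 - 2·b, 4·a·b - 2·a]].
At the point, J = [[-33.010008, -19.0000], [48.0000, 42.0000]] (det J = -474.420315).
Solving J·Δ = −F gives Δ = (0.9104, 1.5309).

(0.9104, 1.5309)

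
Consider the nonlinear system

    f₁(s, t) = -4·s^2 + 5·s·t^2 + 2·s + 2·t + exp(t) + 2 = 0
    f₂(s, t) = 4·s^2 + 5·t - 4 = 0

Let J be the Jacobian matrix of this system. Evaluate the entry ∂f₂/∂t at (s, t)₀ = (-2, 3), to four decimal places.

5.0000

∂f₂/∂t = 5.
At (-2, 3) this is 5.0000.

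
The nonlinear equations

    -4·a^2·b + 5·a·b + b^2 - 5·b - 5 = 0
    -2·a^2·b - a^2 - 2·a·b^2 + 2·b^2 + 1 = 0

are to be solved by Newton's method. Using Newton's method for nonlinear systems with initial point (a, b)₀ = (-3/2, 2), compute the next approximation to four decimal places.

(-0.7127, 1.0154)

At (-3/2, 2): F = (-44.0000, 9.7500).
Jacobian J = [[-8·a·b + 5·b, -4·a^2 + 5·a + 2·b - 5], [-4·a·b - 2·a - 2·b^2, -2·a^2 - 4·a·b + 4·b]].
At the point, J = [[34.0000, -17.5000], [7.0000, 15.5000]] (det J = 649.5000).
Solving J·Δ = −F gives Δ = (0.7873, -0.9846).
Then the next iterate is (a, b)₁ = (-0.7127, 1.0154).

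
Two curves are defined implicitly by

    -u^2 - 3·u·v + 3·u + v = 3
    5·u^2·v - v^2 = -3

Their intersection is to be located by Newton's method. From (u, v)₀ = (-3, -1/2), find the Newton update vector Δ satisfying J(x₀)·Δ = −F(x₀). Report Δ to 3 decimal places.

(2.998, -0.548)

At (-3, -1/2): F = (-26.000, -19.750).
Jacobian J = [[-2·u - 3·v + 3, -3·u + 1], [10·u·v, 5·u^2 - 2·v]].
At the point, J = [[10.500, 10.000], [15.000, 46.000]] (det J = 333.000).
Solving J·Δ = −F gives Δ = (2.998, -0.548).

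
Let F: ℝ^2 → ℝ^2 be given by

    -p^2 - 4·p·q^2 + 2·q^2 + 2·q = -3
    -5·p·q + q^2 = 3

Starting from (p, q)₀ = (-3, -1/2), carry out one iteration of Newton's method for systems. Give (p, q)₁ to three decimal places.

(-1.280, -0.075)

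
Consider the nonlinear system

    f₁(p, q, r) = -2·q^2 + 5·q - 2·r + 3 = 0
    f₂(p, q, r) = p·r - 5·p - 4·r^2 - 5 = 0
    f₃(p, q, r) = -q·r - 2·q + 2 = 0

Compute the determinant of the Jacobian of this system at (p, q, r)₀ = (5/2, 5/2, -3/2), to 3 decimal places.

74.750

J = [[0, -4·q + 5, -2], [r - 5, 0, p - 8·r], [0, -r - 2, -q]].
At the point, J = [[0.000, -5.000, -2.000], [-6.500, 0.000, 14.500], [0.000, -0.500, -2.500]].
det J = 74.750.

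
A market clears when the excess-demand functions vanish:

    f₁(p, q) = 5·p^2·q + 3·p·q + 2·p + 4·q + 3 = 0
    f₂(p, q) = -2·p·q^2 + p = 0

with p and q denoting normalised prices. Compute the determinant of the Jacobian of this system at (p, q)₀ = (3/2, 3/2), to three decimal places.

-191.875

J = [[10·p·q + 3·q + 2, 5·p^2 + 3·p + 4], [-2·q^2 + 1, -4·p·q]].
At the point, J = [[29.000, 19.750], [-3.500, -9.000]].
det J = -191.875.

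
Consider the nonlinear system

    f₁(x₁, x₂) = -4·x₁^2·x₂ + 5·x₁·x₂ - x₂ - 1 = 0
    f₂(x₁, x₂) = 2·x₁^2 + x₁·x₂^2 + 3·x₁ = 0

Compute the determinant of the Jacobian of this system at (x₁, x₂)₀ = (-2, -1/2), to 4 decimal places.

J = [[-8·x₁·x₂ + 5·x₂, -4·x₁^2 + 5·x₁ - 1], [4·x₁ + x₂^2 + 3, 2·x₁·x₂]].
At the point, J = [[-10.5000, -27.0000], [-4.7500, 2.0000]].
det J = -149.2500.

-149.2500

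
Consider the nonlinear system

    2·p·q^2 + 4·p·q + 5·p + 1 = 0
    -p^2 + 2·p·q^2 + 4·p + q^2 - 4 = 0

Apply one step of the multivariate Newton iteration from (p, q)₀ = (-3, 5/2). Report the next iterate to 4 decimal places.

At (-3, 5/2): F = (-81.5000, -56.2500).
Jacobian J = [[2·q^2 + 4·q + 5, 4·p·q + 4·p], [-2·p + 2·q^2 + 4, 4·p·q + 2·q]].
At the point, J = [[27.5000, -42.0000], [22.5000, -25.0000]] (det J = 257.5000).
Solving J·Δ = −F gives Δ = (1.2621, -1.1141).
Then the next iterate is (p, q)₁ = (-1.7379, 1.3859).

(-1.7379, 1.3859)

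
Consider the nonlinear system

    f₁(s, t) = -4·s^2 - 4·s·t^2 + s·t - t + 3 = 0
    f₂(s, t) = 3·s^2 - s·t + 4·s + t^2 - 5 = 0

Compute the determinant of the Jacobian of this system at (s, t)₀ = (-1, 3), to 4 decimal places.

-65.0000

J = [[-8·s - 4·t^2 + t, -8·s·t + s - 1], [6·s - t + 4, -s + 2·t]].
At the point, J = [[-25.0000, 22.0000], [-5.0000, 7.0000]].
det J = -65.0000.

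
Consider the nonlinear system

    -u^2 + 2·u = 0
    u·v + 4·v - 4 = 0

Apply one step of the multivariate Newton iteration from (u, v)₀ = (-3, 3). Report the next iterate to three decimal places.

At (-3, 3): F = (-15.000, -1.000).
Jacobian J = [[-2·u + 2, 0], [v, u + 4]].
At the point, J = [[8.000, 0.000], [3.000, 1.000]] (det J = 8.000).
Solving J·Δ = −F gives Δ = (1.875, -4.625).
Then the next iterate is (u, v)₁ = (-1.125, -1.625).

(-1.125, -1.625)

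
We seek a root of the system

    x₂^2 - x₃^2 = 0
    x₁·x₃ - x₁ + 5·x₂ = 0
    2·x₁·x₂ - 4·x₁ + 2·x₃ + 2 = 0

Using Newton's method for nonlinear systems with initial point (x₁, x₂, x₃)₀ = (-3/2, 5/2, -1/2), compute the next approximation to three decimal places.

At (-3/2, 5/2, -1/2): F = (6.000, 14.750, -0.500).
Jacobian J = [[0, 2·x₂, -2·x₃], [x₃ - 1, 5, x₁], [2·x₂ - 4, 2·x₁, 2]].
At the point, J = [[0.000, 5.000, 1.000], [-1.500, 5.000, -1.500], [1.000, -3.000, 2.000]] (det J = 7.000).
Solving J·Δ = −F gives Δ = (21.786, 0.714, -9.571).
Then the next iterate is (x₁, x₂, x₃)₁ = (20.286, 3.214, -10.071).

(20.286, 3.214, -10.071)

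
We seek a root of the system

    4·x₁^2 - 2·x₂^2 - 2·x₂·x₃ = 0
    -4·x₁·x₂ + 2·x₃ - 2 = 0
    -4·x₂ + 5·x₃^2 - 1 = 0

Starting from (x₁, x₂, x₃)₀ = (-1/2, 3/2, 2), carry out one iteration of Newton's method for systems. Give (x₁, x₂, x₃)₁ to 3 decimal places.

(-0.212, 0.679, 1.186)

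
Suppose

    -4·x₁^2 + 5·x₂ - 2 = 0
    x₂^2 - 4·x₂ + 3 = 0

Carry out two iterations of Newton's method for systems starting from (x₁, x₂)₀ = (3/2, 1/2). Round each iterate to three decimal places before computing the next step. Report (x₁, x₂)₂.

(0.869, 0.997)

At (3/2, 1/2): F = (-8.500, 1.250).
Jacobian J = [[-8·x₁, 5], [0, 2·x₂ - 4]].
At the point, J = [[-12.000, 5.000], [0.000, -3.000]] (det J = 36.000).
Solving J·Δ = −F gives Δ = (-0.535, 0.417).
Then the next iterate is (x₁, x₂)₁ = (0.965, 0.917).
Round to (0.965, 0.917) and repeat: F = (-1.13990, 0.17289), J = [[-7.720, 5.000], [0.000, -2.166]].
Δ = (-0.096, 0.080), so (x₁, x₂)₂ = (0.869, 0.997).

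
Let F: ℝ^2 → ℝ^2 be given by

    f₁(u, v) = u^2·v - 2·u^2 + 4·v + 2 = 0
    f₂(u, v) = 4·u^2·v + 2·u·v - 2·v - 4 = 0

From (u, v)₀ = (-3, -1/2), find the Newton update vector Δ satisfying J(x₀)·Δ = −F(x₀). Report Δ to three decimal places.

(1.430, 0.081)

At (-3, -1/2): F = (-22.500, -18.000).
Jacobian J = [[2·u·v - 4·u, u^2 + 4], [8·u·v + 2·v, 4·u^2 + 2·u - 2]].
At the point, J = [[15.000, 13.000], [11.000, 28.000]] (det J = 277.000).
Solving J·Δ = −F gives Δ = (1.430, 0.081).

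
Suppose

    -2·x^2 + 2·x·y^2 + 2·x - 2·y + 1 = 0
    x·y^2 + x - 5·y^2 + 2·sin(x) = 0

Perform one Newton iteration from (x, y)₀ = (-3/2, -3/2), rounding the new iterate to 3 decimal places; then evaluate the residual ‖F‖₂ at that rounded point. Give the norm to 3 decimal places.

6.603

At (-3/2, -3/2): F = (-10.250, -18.11999).
Jacobian J = [[-4·x + 2·y^2 + 2, 4·x·y - 2], [y^2 + 2·cos(x) + 1, 2·x·y - 10·y]].
At the point, J = [[12.500, 7.000], [3.39147, 19.500]] (det J = 220.00968).
Solving J·Δ = −F gives Δ = (0.332, 0.871).
Then the next iterate is (x, y)₁ = (-1.168, -0.629).
Re-evaluating at (-1.168, -0.629): F = (-3.73067, -5.44825), so ‖F‖₂ = 6.603.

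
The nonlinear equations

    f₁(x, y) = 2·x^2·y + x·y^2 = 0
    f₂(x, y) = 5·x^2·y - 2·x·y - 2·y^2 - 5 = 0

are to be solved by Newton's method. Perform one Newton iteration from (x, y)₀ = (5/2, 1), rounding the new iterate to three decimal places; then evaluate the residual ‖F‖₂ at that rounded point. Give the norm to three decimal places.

2.229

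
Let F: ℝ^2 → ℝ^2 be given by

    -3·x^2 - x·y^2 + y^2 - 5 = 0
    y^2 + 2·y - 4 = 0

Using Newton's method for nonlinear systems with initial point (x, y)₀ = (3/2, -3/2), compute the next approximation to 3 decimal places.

At (3/2, -3/2): F = (-12.875, -4.750).
Jacobian J = [[-6·x - y^2, -2·x·y + 2·y], [0, 2·y + 2]].
At the point, J = [[-11.250, 1.500], [0.000, -1.000]] (det J = 11.250).
Solving J·Δ = −F gives Δ = (-1.778, -4.750).
Then the next iterate is (x, y)₁ = (-0.278, -6.250).

(-0.278, -6.250)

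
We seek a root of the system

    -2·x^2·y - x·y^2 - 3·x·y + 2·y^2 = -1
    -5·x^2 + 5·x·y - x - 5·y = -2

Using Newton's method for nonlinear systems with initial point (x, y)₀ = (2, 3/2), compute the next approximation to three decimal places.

(1.027, 1.374)

At (2, 3/2): F = (-20.000, -12.500).
Jacobian J = [[-4·x·y - y^2 - 3·y, -2·x^2 - 2·x·y - 3·x + 4·y], [-10·x + 5·y - 1, 5·x - 5]].
At the point, J = [[-18.750, -14.000], [-13.500, 5.000]] (det J = -282.750).
Solving J·Δ = −F gives Δ = (-0.973, -0.126).
Then the next iterate is (x, y)₁ = (1.027, 1.374).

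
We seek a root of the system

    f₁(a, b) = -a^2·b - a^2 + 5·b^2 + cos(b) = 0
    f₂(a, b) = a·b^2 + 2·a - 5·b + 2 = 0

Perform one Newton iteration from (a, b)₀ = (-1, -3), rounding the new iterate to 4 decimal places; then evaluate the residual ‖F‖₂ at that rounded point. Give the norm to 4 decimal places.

At (-1, -3): F = (46.010008, 6.0000).
Jacobian J = [[-2·a·b - 2·a, -a^2 + 10·b - sin(b)], [b^2 + 2, 2·a·b - 5]].
At the point, J = [[-4.0000, -30.858880], [11.0000, 1.0000]] (det J = 335.447680).
Solving J·Δ = −F gives Δ = (-0.6891, 1.5803).
Then the next iterate is (a, b)₁ = (-1.6891, -1.4197).
Re-evaluating at (-1.6891, -1.4197): F = (11.425691, 2.315838), so ‖F‖₂ = 11.6580.

11.6580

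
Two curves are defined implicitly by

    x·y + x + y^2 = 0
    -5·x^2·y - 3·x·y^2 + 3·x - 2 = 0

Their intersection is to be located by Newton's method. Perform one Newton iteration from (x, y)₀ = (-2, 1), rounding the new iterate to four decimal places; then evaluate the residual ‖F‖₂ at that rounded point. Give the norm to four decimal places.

At (-2, 1): F = (-3.0000, -22.0000).
Jacobian J = [[y + 1, x + 2·y], [-10·x·y - 3·y^2 + 3, -5·x^2 - 6·x·y]].
At the point, J = [[2.0000, 0.0000], [20.0000, -8.0000]] (det J = -16.0000).
Solving J·Δ = −F gives Δ = (1.5000, 1.0000).
Then the next iterate is (x, y)₁ = (-0.5000, 2.0000).
Re-evaluating at (-0.5000, 2.0000): F = (2.5000, 0.0000), so ‖F‖₂ = 2.5000.

2.5000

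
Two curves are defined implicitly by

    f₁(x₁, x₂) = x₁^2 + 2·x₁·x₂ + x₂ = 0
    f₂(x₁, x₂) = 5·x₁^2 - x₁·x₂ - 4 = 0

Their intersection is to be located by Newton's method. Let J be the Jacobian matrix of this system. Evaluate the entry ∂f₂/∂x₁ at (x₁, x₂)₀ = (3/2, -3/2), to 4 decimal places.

16.5000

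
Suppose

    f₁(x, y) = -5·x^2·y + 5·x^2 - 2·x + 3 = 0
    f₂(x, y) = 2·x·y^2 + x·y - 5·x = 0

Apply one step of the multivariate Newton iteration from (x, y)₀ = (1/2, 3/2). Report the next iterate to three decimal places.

(0.875, 1.250)

At (1/2, 3/2): F = (1.375, 0.500).
Jacobian J = [[-10·x·y + 10·x - 2, -5·x^2], [2·y^2 + y - 5, 4·x·y + x]].
At the point, J = [[-4.500, -1.250], [1.000, 3.500]] (det J = -14.500).
Solving J·Δ = −F gives Δ = (0.375, -0.250).
Then the next iterate is (x, y)₁ = (0.875, 1.250).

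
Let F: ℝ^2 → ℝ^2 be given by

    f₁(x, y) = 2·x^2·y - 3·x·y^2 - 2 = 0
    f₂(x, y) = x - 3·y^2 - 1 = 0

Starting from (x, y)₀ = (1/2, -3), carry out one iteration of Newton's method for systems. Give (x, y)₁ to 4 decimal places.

(0.4258, -1.4681)

At (1/2, -3): F = (-17.0000, -27.5000).
Jacobian J = [[4·x·y - 3·y^2, 2·x^2 - 6·x·y], [1, -6·y]].
At the point, J = [[-33.0000, 9.5000], [1.0000, 18.0000]] (det J = -603.5000).
Solving J·Δ = −F gives Δ = (-0.0742, 1.5319).
Then the next iterate is (x, y)₁ = (0.4258, -1.4681).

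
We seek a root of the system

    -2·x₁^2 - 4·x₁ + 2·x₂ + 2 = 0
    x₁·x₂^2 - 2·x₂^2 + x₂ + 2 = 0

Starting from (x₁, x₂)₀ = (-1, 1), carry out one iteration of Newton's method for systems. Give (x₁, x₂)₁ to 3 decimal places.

(-16.000, -2.000)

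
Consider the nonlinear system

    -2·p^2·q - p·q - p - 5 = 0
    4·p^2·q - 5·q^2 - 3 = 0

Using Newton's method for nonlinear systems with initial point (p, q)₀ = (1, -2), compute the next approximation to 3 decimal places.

(1.554, -0.339)

At (1, -2): F = (0.000, -31.000).
Jacobian J = [[-4·p·q - q - 1, -2·p^2 - p], [8·p·q, 4·p^2 - 10·q]].
At the point, J = [[9.000, -3.000], [-16.000, 24.000]] (det J = 168.000).
Solving J·Δ = −F gives Δ = (0.554, 1.661).
Then the next iterate is (p, q)₁ = (1.554, -0.339).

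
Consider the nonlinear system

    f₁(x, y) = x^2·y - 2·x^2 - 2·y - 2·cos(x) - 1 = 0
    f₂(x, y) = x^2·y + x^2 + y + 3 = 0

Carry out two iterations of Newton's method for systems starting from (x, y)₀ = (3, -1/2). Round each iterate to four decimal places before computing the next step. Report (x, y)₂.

(0.5348, -1.3982)

At (3, -1/2): F = (-20.520015, 7.0000).
Jacobian J = [[2·x·y - 4·x + 2·sin(x), x^2 - 2], [2·x·y + 2·x, x^2 + 1]].
At the point, J = [[-14.717760, 7.0000], [3.0000, 10.0000]] (det J = -168.177600).
Solving J·Δ = −F gives Δ = (-1.5115, -0.2466).
Then the next iterate is (x, y)₁ = (1.4885, -0.7466).
Round to (1.4885, -0.7466) and repeat: F = (-5.756662, 2.814841), J = [[-6.183397, 0.215632], [0.754372, 3.215632]].
Δ = (-0.9537, -0.6516), so (x, y)₂ = (0.5348, -1.3982).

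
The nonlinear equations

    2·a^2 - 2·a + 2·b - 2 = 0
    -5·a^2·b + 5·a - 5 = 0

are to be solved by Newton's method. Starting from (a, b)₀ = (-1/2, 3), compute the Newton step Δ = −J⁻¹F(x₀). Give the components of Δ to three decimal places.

(0.446, -1.857)

At (-1/2, 3): F = (5.500, -11.250).
Jacobian J = [[4·a - 2, 2], [-10·a·b + 5, -5·a^2]].
At the point, J = [[-4.000, 2.000], [20.000, -1.250]] (det J = -35.000).
Solving J·Δ = −F gives Δ = (0.446, -1.857).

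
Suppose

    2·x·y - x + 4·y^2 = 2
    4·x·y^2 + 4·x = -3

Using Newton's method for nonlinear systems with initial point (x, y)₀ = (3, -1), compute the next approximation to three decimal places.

(0.477, -0.716)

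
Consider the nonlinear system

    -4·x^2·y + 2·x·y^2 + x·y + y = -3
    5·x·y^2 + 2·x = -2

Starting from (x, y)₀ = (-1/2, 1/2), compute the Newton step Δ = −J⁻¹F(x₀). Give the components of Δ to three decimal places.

At (-1/2, 1/2): F = (2.500, 0.375).
Jacobian J = [[-8·x·y + 2·y^2 + y, -4·x^2 + 4·x·y + x + 1], [5·y^2 + 2, 10·x·y]].
At the point, J = [[3.000, -1.500], [3.250, -2.500]] (det J = -2.625).
Solving J·Δ = −F gives Δ = (-2.167, -2.667).

(-2.167, -2.667)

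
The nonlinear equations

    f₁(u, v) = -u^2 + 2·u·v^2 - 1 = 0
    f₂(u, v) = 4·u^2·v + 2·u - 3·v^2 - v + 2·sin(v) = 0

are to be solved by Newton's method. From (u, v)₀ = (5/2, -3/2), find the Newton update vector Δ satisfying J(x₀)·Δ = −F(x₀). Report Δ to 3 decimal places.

At (5/2, -3/2): F = (4.000, -39.74499).
Jacobian J = [[-2·u + 2·v^2, 4·u·v], [8·u·v + 2, 4·u^2 - 6·v + 2·cos(v) - 1]].
At the point, J = [[-0.500, -15.000], [-28.000, 33.14147]] (det J = -436.57074).
Solving J·Δ = −F gives Δ = (-1.062, 0.302).

(-1.062, 0.302)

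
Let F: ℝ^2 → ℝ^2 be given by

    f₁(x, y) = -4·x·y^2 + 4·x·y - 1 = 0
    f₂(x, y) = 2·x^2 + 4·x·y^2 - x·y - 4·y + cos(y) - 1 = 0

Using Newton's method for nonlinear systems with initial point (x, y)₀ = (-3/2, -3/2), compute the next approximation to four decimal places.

At (-3/2, -3/2): F = (21.5000, -6.179263).
Jacobian J = [[-4·y^2 + 4·y, -8·x·y + 4·x], [4·x + 4·y^2 - y, 8·x·y - x - sin(y) - 4]].
At the point, J = [[-15.0000, -24.0000], [4.5000, 16.497495]] (det J = -139.462425).
Solving J·Δ = −F gives Δ = (1.4799, -0.0291).
Then the next iterate is (x, y)₁ = (-0.0201, -1.5291).

(-0.0201, -1.5291)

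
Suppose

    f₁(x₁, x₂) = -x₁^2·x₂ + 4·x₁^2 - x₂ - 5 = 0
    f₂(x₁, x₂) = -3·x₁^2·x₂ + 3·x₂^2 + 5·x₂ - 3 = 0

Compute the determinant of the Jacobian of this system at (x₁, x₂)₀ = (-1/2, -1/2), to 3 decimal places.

-7.500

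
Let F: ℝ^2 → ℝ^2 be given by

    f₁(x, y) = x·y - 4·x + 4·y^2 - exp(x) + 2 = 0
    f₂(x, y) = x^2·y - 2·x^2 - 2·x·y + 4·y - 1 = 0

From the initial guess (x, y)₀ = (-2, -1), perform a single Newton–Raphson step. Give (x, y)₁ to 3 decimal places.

(-1.750, 0.458)

At (-2, -1): F = (15.86466, -21.000).
Jacobian J = [[y - exp(x) - 4, x + 8·y], [2·x·y - 4·x - 2·y, x^2 - 2·x + 4]].
At the point, J = [[-5.13534, -10.000], [14.000, 12.000]] (det J = 78.37598).
Solving J·Δ = −F gives Δ = (0.250, 1.458).
Then the next iterate is (x, y)₁ = (-1.750, 0.458).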